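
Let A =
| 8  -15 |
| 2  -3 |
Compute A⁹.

tr A = 5 and det A = 6, so the characteristic polynomial is λ² − (5)λ + (6) with roots 2 and 3.
Eigenvectors give P = [[-5, 3], [-2, 1]] with P⁻¹ = [[1, -3], [2, -5]], and A = P·diag(2, 3)·P⁻¹.
Then A⁹ = P·diag(512, 19683)·P⁻¹ = [[-2560, 59049], [-1024, 19683]] · [[1, -3], [2, -5]] = [[115538, -287565], [38342, -95343]].

[[115538, -287565], [38342, -95343]]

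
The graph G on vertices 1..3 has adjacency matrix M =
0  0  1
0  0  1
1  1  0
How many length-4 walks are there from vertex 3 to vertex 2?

The number of length-4 walks from vertex 3 to vertex 2 is entry (3,2) of M^4, where M is the adjacency matrix.
M^2 = [[1, 1, 0], [1, 1, 0], [0, 0, 2]]
M^3 = [[0, 0, 2], [0, 0, 2], [2, 2, 0]]
M^4 = [[2, 2, 0], [2, 2, 0], [0, 0, 4]]

0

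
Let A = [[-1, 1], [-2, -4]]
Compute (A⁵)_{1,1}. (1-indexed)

tr A = -5 and det A = 6, so the characteristic polynomial is λ² − (-5)λ + (6) with roots -3 and -2.
Eigenvectors give P = [[-1, -1], [2, 1]] with P⁻¹ = [[1, 1], [-2, -1]], and A = P·diag(-3, -2)·P⁻¹.
Then A⁵ = P·diag(-243, -32)·P⁻¹ = [[243, 32], [-486, -32]] · [[1, 1], [-2, -1]] = [[179, 211], [-422, -454]].

179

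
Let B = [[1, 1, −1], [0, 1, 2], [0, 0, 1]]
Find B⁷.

B = I + N where N = [[0, 1, −1], [0, 0, 2], [0, 0, 0]] is strictly upper-triangular, so N³ = 0.
(I + N)⁷ = I + 7·N + 21·N² = [[1, 7, 35], [0, 1, 14], [0, 0, 1]].

[[1, 7, 35], [0, 1, 14], [0, 0, 1]]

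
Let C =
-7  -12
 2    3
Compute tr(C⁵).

-244

tr C = -4 and det C = 3, so the characteristic polynomial is λ² − (-4)λ + (3) with roots -3 and -1.
Eigenvectors give P = [[-3, -2], [1, 1]] with P⁻¹ = [[-1, -2], [1, 3]], and C = P·diag(-3, -1)·P⁻¹.
Then C⁵ = P·diag(-243, -1)·P⁻¹ = [[729, 2], [-243, -1]] · [[-1, -2], [1, 3]] = [[-727, -1452], [242, 483]].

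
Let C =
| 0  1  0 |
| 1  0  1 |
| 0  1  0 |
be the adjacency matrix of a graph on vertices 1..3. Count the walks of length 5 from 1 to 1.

The number of length-5 walks from vertex 1 to vertex 1 is entry (1,1) of C⁵, where C is the adjacency matrix.
C² = [[1, 0, 1], [0, 2, 0], [1, 0, 1]]
C³ = [[0, 2, 0], [2, 0, 2], [0, 2, 0]]
C⁴ = [[2, 0, 2], [0, 4, 0], [2, 0, 2]]
C⁵ = [[0, 4, 0], [4, 0, 4], [0, 4, 0]]

0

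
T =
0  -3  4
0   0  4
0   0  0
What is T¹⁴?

T is strictly triangular, hence nilpotent: T³ = 0, so T¹⁴ = 0.

[[0, 0, 0], [0, 0, 0], [0, 0, 0]]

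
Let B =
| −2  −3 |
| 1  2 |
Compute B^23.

[[−2, −3], [1, 2]]

B² = I (check: tr B = 0 and det B = −1), so B^23 = B since 23 is odd.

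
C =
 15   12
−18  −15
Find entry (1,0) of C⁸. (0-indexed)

0

tr C = 0 and det C = −9, so the characteristic polynomial is λ² − (0)λ + (−9) with roots −3 and 3.
Eigenvectors give P = [[−2, −1], [3, 1]] with P⁻¹ = [[1, 1], [−3, −2]], and C = P·diag(−3, 3)·P⁻¹.
Then C⁸ = P·diag(6561, 6561)·P⁻¹ = [[−13122, −6561], [19683, 6561]] · [[1, 1], [−3, −2]] = [[6561, 0], [0, 6561]].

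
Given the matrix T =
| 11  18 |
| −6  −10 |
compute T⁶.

[[253, 378], [−126, −188]]

tr T = 1 and det T = −2, so the characteristic polynomial is λ² − (1)λ + (−2) with roots 2 and −1.
Eigenvectors give P = [[−2, −3], [1, 2]] with P⁻¹ = [[−2, −3], [1, 2]], and T = P·diag(2, −1)·P⁻¹.
Then T⁶ = P·diag(64, 1)·P⁻¹ = [[−128, −3], [64, 2]] · [[−2, −3], [1, 2]] = [[253, 378], [−126, −188]].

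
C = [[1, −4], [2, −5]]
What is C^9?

tr C = −4 and det C = 3, so the characteristic polynomial is λ² − (−4)λ + (3) with roots −3 and −1.
Eigenvectors give P = [[−1, 2], [−1, 1]] with P⁻¹ = [[1, −2], [1, −1]], and C = P·diag(−3, −1)·P⁻¹.
Then C^9 = P·diag(−19683, −1)·P⁻¹ = [[19683, −2], [19683, −1]] · [[1, −2], [1, −1]] = [[19681, −39364], [19682, −39365]].

[[19681, −39364], [19682, −39365]]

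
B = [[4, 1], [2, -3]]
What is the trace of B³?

43

B² = [[18, 1], [2, 11]]
B³ = [[74, 15], [30, -31]]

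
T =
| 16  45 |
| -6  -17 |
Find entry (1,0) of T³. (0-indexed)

-18

tr T = -1 and det T = -2, so the characteristic polynomial is λ² − (-1)λ + (-2) with roots -2 and 1.
Eigenvectors give P = [[-5, -3], [2, 1]] with P⁻¹ = [[1, 3], [-2, -5]], and T = P·diag(-2, 1)·P⁻¹.
Then T³ = P·diag(-8, 1)·P⁻¹ = [[40, -3], [-16, 1]] · [[1, 3], [-2, -5]] = [[46, 135], [-18, -53]].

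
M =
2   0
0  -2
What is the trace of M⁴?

M² = [[4, 0], [0, 4]]
M³ = [[8, 0], [0, -8]]
M⁴ = [[16, 0], [0, 16]]

32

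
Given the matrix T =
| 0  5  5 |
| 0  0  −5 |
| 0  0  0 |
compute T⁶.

T is strictly triangular, hence nilpotent: T³ = 0, so T⁶ = 0.

[[0, 0, 0], [0, 0, 0], [0, 0, 0]]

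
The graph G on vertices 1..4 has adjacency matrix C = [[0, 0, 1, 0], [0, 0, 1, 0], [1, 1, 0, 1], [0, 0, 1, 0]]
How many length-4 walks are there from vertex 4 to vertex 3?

The number of length-4 walks from vertex 4 to vertex 3 is entry (4,3) of C⁴, where C is the adjacency matrix.
C² = [[1, 1, 0, 1], [1, 1, 0, 1], [0, 0, 3, 0], [1, 1, 0, 1]]
C³ = [[0, 0, 3, 0], [0, 0, 3, 0], [3, 3, 0, 3], [0, 0, 3, 0]]
C⁴ = [[3, 3, 0, 3], [3, 3, 0, 3], [0, 0, 9, 0], [3, 3, 0, 3]]

0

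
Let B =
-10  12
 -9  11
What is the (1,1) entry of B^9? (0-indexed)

2051

tr B = 1 and det B = -2, so the characteristic polynomial is λ² − (1)λ + (-2) with roots -1 and 2.
Eigenvectors give P = [[4, -1], [3, -1]] with P⁻¹ = [[1, -1], [3, -4]], and B = P·diag(-1, 2)·P⁻¹.
Then B^9 = P·diag(-1, 512)·P⁻¹ = [[-4, -512], [-3, -512]] · [[1, -1], [3, -4]] = [[-1540, 2052], [-1539, 2051]].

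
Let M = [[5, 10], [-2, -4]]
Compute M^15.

M² = M (a projection; rank 1, trace 1), so M^15 = M.

[[5, 10], [-2, -4]]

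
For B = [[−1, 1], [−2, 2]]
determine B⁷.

B² = B (a projection; rank 1, trace 1), so B⁷ = B.

[[−1, 1], [−2, 2]]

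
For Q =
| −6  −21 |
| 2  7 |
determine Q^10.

Q² = Q (a projection; rank 1, trace 1), so Q^10 = Q.

[[−6, −21], [2, 7]]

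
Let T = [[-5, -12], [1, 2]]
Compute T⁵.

tr T = -3 and det T = 2, so the characteristic polynomial is λ² − (-3)λ + (2) with roots -2 and -1.
Eigenvectors give P = [[4, -3], [-1, 1]] with P⁻¹ = [[1, 3], [1, 4]], and T = P·diag(-2, -1)·P⁻¹.
Then T⁵ = P·diag(-32, -1)·P⁻¹ = [[-128, 3], [32, -1]] · [[1, 3], [1, 4]] = [[-125, -372], [31, 92]].

[[-125, -372], [31, 92]]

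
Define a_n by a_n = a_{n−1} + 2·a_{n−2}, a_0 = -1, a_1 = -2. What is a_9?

With companion matrix C = [[1, 2], [1, 0]], [a_n, a_{n−1}]ᵀ = C·[a_{n−1}, a_{n−2}]ᵀ, so [a_9, a_8]ᵀ = C⁸·[a_1, a_0]ᵀ.
C⁸ = [[171, 170], [85, 86]], giving [a_9, a_8]ᵀ = [[-512], [-256]].

-512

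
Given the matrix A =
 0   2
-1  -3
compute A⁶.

tr A = -3 and det A = 2, so the characteristic polynomial is λ² − (-3)λ + (2) with roots -1 and -2.
Eigenvectors give P = [[-2, 1], [1, -1]] with P⁻¹ = [[-1, -1], [-1, -2]], and A = P·diag(-1, -2)·P⁻¹.
Then A⁶ = P·diag(1, 64)·P⁻¹ = [[-2, 64], [1, -64]] · [[-1, -1], [-1, -2]] = [[-62, -126], [63, 127]].

[[-62, -126], [63, 127]]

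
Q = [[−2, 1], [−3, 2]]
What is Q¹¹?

Q² = I (check: tr Q = 0 and det Q = −1), so Q¹¹ = Q since 11 is odd.

[[−2, 1], [−3, 2]]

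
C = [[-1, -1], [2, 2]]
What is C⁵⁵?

[[-1, -1], [2, 2]]

C² = C (a projection; rank 1, trace 1), so C⁵⁵ = C.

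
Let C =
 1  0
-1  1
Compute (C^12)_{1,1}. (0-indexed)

1

C = I + N where N = [[0, 0], [-1, 0]] is strictly lower-triangular, so N^2 = 0.
(I + N)^12 = I + 12·N = [[1, 0], [-12, 1]].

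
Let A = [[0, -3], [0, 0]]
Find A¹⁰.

A is strictly triangular, hence nilpotent: A² = 0, so A¹⁰ = 0.

[[0, 0], [0, 0]]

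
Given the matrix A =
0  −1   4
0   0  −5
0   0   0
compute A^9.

A is strictly triangular, hence nilpotent: A^3 = 0, so A^9 = 0.

[[0, 0, 0], [0, 0, 0], [0, 0, 0]]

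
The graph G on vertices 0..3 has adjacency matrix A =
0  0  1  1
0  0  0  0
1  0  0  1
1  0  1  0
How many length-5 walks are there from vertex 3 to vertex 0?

The number of length-5 walks from vertex 3 to vertex 0 is entry (3,0) of A^5, where A is the adjacency matrix.
A^2 = [[2, 0, 1, 1], [0, 0, 0, 0], [1, 0, 2, 1], [1, 0, 1, 2]]
A^3 = [[2, 0, 3, 3], [0, 0, 0, 0], [3, 0, 2, 3], [3, 0, 3, 2]]
A^4 = [[6, 0, 5, 5], [0, 0, 0, 0], [5, 0, 6, 5], [5, 0, 5, 6]]
A^5 = [[10, 0, 11, 11], [0, 0, 0, 0], [11, 0, 10, 11], [11, 0, 11, 10]]

11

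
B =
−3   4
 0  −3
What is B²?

[[9, −24], [0, 9]]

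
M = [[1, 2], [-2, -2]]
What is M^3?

M^2 = [[-3, -2], [2, 0]]
M^3 = [[1, -2], [2, 4]]

[[1, -2], [2, 4]]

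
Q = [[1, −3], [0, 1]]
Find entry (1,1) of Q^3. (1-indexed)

1

Q = I + N where N = [[0, −3], [0, 0]] is strictly upper-triangular, so N^2 = 0.
(I + N)^3 = I + 3·N = [[1, −9], [0, 1]].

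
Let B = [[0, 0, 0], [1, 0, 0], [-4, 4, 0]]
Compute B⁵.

B is strictly triangular, hence nilpotent: B³ = 0, so B⁵ = 0.

[[0, 0, 0], [0, 0, 0], [0, 0, 0]]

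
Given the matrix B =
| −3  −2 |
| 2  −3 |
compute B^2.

[[5, 12], [−12, 5]]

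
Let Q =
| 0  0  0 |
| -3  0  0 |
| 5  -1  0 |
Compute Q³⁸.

Q is strictly triangular, hence nilpotent: Q³ = 0, so Q³⁸ = 0.

[[0, 0, 0], [0, 0, 0], [0, 0, 0]]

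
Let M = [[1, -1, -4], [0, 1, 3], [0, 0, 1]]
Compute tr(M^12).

M = I + N where N = [[0, -1, -4], [0, 0, 3], [0, 0, 0]] is strictly upper-triangular, so N^3 = 0.
(I + N)^12 = I + 12·N + 66·N^2 = [[1, -12, -246], [0, 1, 36], [0, 0, 1]].

3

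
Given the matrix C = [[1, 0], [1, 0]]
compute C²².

[[1, 0], [1, 0]]

C² = C (a projection; rank 1, trace 1), so C²² = C.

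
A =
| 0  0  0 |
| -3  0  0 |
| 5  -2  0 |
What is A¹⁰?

A is strictly triangular, hence nilpotent: A³ = 0, so A¹⁰ = 0.

[[0, 0, 0], [0, 0, 0], [0, 0, 0]]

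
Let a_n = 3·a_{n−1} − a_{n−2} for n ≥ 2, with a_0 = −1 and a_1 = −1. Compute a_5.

−34

With companion matrix T = [[3, −1], [1, 0]], [a_n, a_{n−1}]ᵀ = T·[a_{n−1}, a_{n−2}]ᵀ, so [a_5, a_4]ᵀ = T^4·[a_1, a_0]ᵀ.
T^4 = [[55, −21], [21, −8]], giving [a_5, a_4]ᵀ = [[−34], [−13]].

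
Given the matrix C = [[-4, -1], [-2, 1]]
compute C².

[[18, 3], [6, 3]]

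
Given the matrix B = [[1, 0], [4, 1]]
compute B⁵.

B = I + N where N = [[0, 0], [4, 0]] is strictly lower-triangular, so N² = 0.
(I + N)⁵ = I + 5·N = [[1, 0], [20, 1]].

[[1, 0], [20, 1]]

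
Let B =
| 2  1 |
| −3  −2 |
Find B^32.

B² = I (check: tr B = 0 and det B = −1), so B^32 = I since 32 is even.

[[1, 0], [0, 1]]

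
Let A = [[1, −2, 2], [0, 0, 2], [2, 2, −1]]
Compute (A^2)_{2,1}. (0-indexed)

−6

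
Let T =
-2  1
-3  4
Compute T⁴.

T² = [[1, 2], [-6, 13]]
T³ = [[-8, 9], [-27, 46]]
T⁴ = [[-11, 28], [-84, 157]]

[[-11, 28], [-84, 157]]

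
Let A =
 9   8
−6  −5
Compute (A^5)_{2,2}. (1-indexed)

−725

tr A = 4 and det A = 3, so the characteristic polynomial is λ² − (4)λ + (3) with roots 3 and 1.
Eigenvectors give P = [[4, −1], [−3, 1]] with P⁻¹ = [[1, 1], [3, 4]], and A = P·diag(3, 1)·P⁻¹.
Then A^5 = P·diag(243, 1)·P⁻¹ = [[972, −1], [−729, 1]] · [[1, 1], [3, 4]] = [[969, 968], [−726, −725]].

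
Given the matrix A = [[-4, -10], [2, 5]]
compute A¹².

A² = A (a projection; rank 1, trace 1), so A¹² = A.

[[-4, -10], [2, 5]]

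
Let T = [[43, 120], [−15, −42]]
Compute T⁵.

tr T = 1 and det T = −6, so the characteristic polynomial is λ² − (1)λ + (−6) with roots 3 and −2.
Eigenvectors give P = [[−3, −8], [1, 3]] with P⁻¹ = [[−3, −8], [1, 3]], and T = P·diag(3, −2)·P⁻¹.
Then T⁵ = P·diag(243, −32)·P⁻¹ = [[−729, 256], [243, −96]] · [[−3, −8], [1, 3]] = [[2443, 6600], [−825, −2232]].

[[2443, 6600], [−825, −2232]]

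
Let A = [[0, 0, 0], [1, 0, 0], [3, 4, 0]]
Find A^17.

[[0, 0, 0], [0, 0, 0], [0, 0, 0]]

A is strictly triangular, hence nilpotent: A^3 = 0, so A^17 = 0.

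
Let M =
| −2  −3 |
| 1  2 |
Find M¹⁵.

M² = I (check: tr M = 0 and det M = −1), so M¹⁵ = M since 15 is odd.

[[−2, −3], [1, 2]]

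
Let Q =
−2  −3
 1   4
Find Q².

[[1, −6], [2, 13]]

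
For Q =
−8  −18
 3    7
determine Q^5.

tr Q = −1 and det Q = −2, so the characteristic polynomial is λ² − (−1)λ + (−2) with roots 1 and −2.
Eigenvectors give P = [[−2, 3], [1, −1]] with P⁻¹ = [[1, 3], [1, 2]], and Q = P·diag(1, −2)·P⁻¹.
Then Q^5 = P·diag(1, −32)·P⁻¹ = [[−2, −96], [1, 32]] · [[1, 3], [1, 2]] = [[−98, −198], [33, 67]].

[[−98, −198], [33, 67]]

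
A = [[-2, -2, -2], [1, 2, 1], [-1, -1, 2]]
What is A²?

[[4, 2, -2], [-1, 1, 2], [-1, -2, 5]]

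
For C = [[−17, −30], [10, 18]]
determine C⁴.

tr C = 1 and det C = −6, so the characteristic polynomial is λ² − (1)λ + (−6) with roots −2 and 3.
Eigenvectors give P = [[2, −3], [−1, 2]] with P⁻¹ = [[2, 3], [1, 2]], and C = P·diag(−2, 3)·P⁻¹.
Then C⁴ = P·diag(16, 81)·P⁻¹ = [[32, −243], [−16, 162]] · [[2, 3], [1, 2]] = [[−179, −390], [130, 276]].

[[−179, −390], [130, 276]]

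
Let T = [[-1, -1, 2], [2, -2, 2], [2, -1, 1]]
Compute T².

[[3, 1, -2], [-2, 0, 2], [-2, -1, 3]]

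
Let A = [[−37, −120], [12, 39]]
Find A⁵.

[[−2197, −7320], [732, 2439]]

tr A = 2 and det A = −3, so the characteristic polynomial is λ² − (2)λ + (−3) with roots 3 and −1.
Eigenvectors give P = [[−3, 10], [1, −3]] with P⁻¹ = [[3, 10], [1, 3]], and A = P·diag(3, −1)·P⁻¹.
Then A⁵ = P·diag(243, −1)·P⁻¹ = [[−729, −10], [243, 3]] · [[3, 10], [1, 3]] = [[−2197, −7320], [732, 2439]].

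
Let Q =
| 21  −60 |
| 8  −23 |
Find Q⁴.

tr Q = −2 and det Q = −3, so the characteristic polynomial is λ² − (−2)λ + (−3) with roots 1 and −3.
Eigenvectors give P = [[3, −5], [1, −2]] with P⁻¹ = [[2, −5], [1, −3]], and Q = P·diag(1, −3)·P⁻¹.
Then Q⁴ = P·diag(1, 81)·P⁻¹ = [[3, −405], [1, −162]] · [[2, −5], [1, −3]] = [[−399, 1200], [−160, 481]].

[[−399, 1200], [−160, 481]]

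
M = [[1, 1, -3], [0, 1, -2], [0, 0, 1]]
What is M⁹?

[[1, 9, -99], [0, 1, -18], [0, 0, 1]]

M = I + N where N = [[0, 1, -3], [0, 0, -2], [0, 0, 0]] is strictly upper-triangular, so N³ = 0.
(I + N)⁹ = I + 9·N + 36·N² = [[1, 9, -99], [0, 1, -18], [0, 0, 1]].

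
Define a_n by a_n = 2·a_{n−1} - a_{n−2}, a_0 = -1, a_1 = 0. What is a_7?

With companion matrix Q = [[2, -1], [1, 0]], [a_n, a_{n−1}]ᵀ = Q·[a_{n−1}, a_{n−2}]ᵀ, so [a_7, a_6]ᵀ = Q⁶·[a_1, a_0]ᵀ.
Q⁶ = [[7, -6], [6, -5]], giving [a_7, a_6]ᵀ = [[6], [5]].

6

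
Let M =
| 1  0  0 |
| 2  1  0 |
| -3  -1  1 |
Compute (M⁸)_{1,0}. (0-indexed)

M = I + N where N = [[0, 0, 0], [2, 0, 0], [-3, -1, 0]] is strictly lower-triangular, so N³ = 0.
(I + N)⁸ = I + 8·N + 28·N² = [[1, 0, 0], [16, 1, 0], [-80, -8, 1]].

16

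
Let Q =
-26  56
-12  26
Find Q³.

tr Q = 0 and det Q = -4, so the characteristic polynomial is λ² − (0)λ + (-4) with roots 2 and -2.
Eigenvectors give P = [[2, 7], [1, 3]] with P⁻¹ = [[-3, 7], [1, -2]], and Q = P·diag(2, -2)·P⁻¹.
Then Q³ = P·diag(8, -8)·P⁻¹ = [[16, -56], [8, -24]] · [[-3, 7], [1, -2]] = [[-104, 224], [-48, 104]].

[[-104, 224], [-48, 104]]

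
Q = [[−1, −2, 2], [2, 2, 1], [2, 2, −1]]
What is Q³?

Q² = [[1, 2, −6], [4, 2, 5], [0, −2, 7]]
Q³ = [[−9, −10, 10], [10, 6, 5], [10, 10, −9]]

[[−9, −10, 10], [10, 6, 5], [10, 10, −9]]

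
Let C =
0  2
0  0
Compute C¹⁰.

[[0, 0], [0, 0]]

C is strictly triangular, hence nilpotent: C² = 0, so C¹⁰ = 0.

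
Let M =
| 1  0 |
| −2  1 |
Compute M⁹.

M = I + N where N = [[0, 0], [−2, 0]] is strictly lower-triangular, so N² = 0.
(I + N)⁹ = I + 9·N = [[1, 0], [−18, 1]].

[[1, 0], [−18, 1]]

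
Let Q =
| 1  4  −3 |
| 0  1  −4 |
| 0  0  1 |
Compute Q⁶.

[[1, 24, −258], [0, 1, −24], [0, 0, 1]]

Q = I + N where N = [[0, 4, −3], [0, 0, −4], [0, 0, 0]] is strictly upper-triangular, so N³ = 0.
(I + N)⁶ = I + 6·N + 15·N² = [[1, 24, −258], [0, 1, −24], [0, 0, 1]].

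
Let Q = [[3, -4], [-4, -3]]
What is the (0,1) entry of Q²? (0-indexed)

0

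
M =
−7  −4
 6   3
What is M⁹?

tr M = −4 and det M = 3, so the characteristic polynomial is λ² − (−4)λ + (3) with roots −3 and −1.
Eigenvectors give P = [[−1, −2], [1, 3]] with P⁻¹ = [[−3, −2], [1, 1]], and M = P·diag(−3, −1)·P⁻¹.
Then M⁹ = P·diag(−19683, −1)·P⁻¹ = [[19683, 2], [−19683, −3]] · [[−3, −2], [1, 1]] = [[−59047, −39364], [59046, 39363]].

[[−59047, −39364], [59046, 39363]]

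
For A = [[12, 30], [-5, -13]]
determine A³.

tr A = -1 and det A = -6, so the characteristic polynomial is λ² − (-1)λ + (-6) with roots 2 and -3.
Eigenvectors give P = [[3, -2], [-1, 1]] with P⁻¹ = [[1, 2], [1, 3]], and A = P·diag(2, -3)·P⁻¹.
Then A³ = P·diag(8, -27)·P⁻¹ = [[24, 54], [-8, -27]] · [[1, 2], [1, 3]] = [[78, 210], [-35, -97]].

[[78, 210], [-35, -97]]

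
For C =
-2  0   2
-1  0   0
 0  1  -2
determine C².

[[4, 2, -8], [2, 0, -2], [-1, -2, 4]]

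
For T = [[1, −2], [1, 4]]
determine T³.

tr T = 5 and det T = 6, so the characteristic polynomial is λ² − (5)λ + (6) with roots 3 and 2.
Eigenvectors give P = [[−1, 2], [1, −1]] with P⁻¹ = [[1, 2], [1, 1]], and T = P·diag(3, 2)·P⁻¹.
Then T³ = P·diag(27, 8)·P⁻¹ = [[−27, 16], [27, −8]] · [[1, 2], [1, 1]] = [[−11, −38], [19, 46]].

[[−11, −38], [19, 46]]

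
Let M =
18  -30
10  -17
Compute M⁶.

[[2724, -3990], [1330, -1931]]

tr M = 1 and det M = -6, so the characteristic polynomial is λ² − (1)λ + (-6) with roots 3 and -2.
Eigenvectors give P = [[2, -3], [1, -2]] with P⁻¹ = [[2, -3], [1, -2]], and M = P·diag(3, -2)·P⁻¹.
Then M⁶ = P·diag(729, 64)·P⁻¹ = [[1458, -192], [729, -128]] · [[2, -3], [1, -2]] = [[2724, -3990], [1330, -1931]].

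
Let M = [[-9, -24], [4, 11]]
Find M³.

tr M = 2 and det M = -3, so the characteristic polynomial is λ² − (2)λ + (-3) with roots 3 and -1.
Eigenvectors give P = [[-2, -3], [1, 1]] with P⁻¹ = [[1, 3], [-1, -2]], and M = P·diag(3, -1)·P⁻¹.
Then M³ = P·diag(27, -1)·P⁻¹ = [[-54, 3], [27, -1]] · [[1, 3], [-1, -2]] = [[-57, -168], [28, 83]].

[[-57, -168], [28, 83]]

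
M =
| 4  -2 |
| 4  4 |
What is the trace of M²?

16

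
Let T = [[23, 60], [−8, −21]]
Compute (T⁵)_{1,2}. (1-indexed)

3660

tr T = 2 and det T = −3, so the characteristic polynomial is λ² − (2)λ + (−3) with roots −1 and 3.
Eigenvectors give P = [[−5, −3], [2, 1]] with P⁻¹ = [[1, 3], [−2, −5]], and T = P·diag(−1, 3)·P⁻¹.
Then T⁵ = P·diag(−1, 243)·P⁻¹ = [[5, −729], [−2, 243]] · [[1, 3], [−2, −5]] = [[1463, 3660], [−488, −1221]].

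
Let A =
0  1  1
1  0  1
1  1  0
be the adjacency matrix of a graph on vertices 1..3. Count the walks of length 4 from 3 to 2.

5

The number of length-4 walks from vertex 3 to vertex 2 is entry (3,2) of A⁴, where A is the adjacency matrix.
A² = [[2, 1, 1], [1, 2, 1], [1, 1, 2]]
A³ = [[2, 3, 3], [3, 2, 3], [3, 3, 2]]
A⁴ = [[6, 5, 5], [5, 6, 5], [5, 5, 6]]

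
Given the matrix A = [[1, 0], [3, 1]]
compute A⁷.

A = I + N where N = [[0, 0], [3, 0]] is strictly lower-triangular, so N² = 0.
(I + N)⁷ = I + 7·N = [[1, 0], [21, 1]].

[[1, 0], [21, 1]]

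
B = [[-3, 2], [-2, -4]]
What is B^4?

[[-171, -238], [238, -52]]

B^2 = [[5, -14], [14, 12]]
B^3 = [[13, 66], [-66, -20]]
B^4 = [[-171, -238], [238, -52]]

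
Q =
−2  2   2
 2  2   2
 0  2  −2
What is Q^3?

[[−8, 16, 32], [24, 32, 16], [−8, 24, −8]]

Q^2 = [[8, 4, −4], [0, 12, 4], [4, 0, 8]]
Q^3 = [[−8, 16, 32], [24, 32, 16], [−8, 24, −8]]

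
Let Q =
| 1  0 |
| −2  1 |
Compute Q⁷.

Q = I + N where N = [[0, 0], [−2, 0]] is strictly lower-triangular, so N² = 0.
(I + N)⁷ = I + 7·N = [[1, 0], [−14, 1]].

[[1, 0], [−14, 1]]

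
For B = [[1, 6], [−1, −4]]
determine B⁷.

[[253, 762], [−127, −382]]

tr B = −3 and det B = 2, so the characteristic polynomial is λ² − (−3)λ + (2) with roots −1 and −2.
Eigenvectors give P = [[−3, −2], [1, 1]] with P⁻¹ = [[−1, −2], [1, 3]], and B = P·diag(−1, −2)·P⁻¹.
Then B⁷ = P·diag(−1, −128)·P⁻¹ = [[3, 256], [−1, −128]] · [[−1, −2], [1, 3]] = [[253, 762], [−127, −382]].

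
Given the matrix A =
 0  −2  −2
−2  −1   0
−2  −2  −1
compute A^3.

A^2 = [[8, 6, 2], [2, 5, 4], [6, 8, 5]]
A^3 = [[−16, −26, −18], [−18, −17, −8], [−26, −30, −17]]

[[−16, −26, −18], [−18, −17, −8], [−26, −30, −17]]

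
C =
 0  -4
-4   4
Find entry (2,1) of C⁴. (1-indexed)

-768

C² = [[16, -16], [-16, 32]]
C³ = [[64, -128], [-128, 192]]
C⁴ = [[512, -768], [-768, 1280]]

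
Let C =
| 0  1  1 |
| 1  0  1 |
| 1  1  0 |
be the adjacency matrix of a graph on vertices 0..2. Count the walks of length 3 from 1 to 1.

The number of length-3 walks from vertex 1 to vertex 1 is entry (1,1) of C^3, where C is the adjacency matrix.
C^2 = [[2, 1, 1], [1, 2, 1], [1, 1, 2]]
C^3 = [[2, 3, 3], [3, 2, 3], [3, 3, 2]]

2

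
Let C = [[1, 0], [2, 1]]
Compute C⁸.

C = I + N where N = [[0, 0], [2, 0]] is strictly lower-triangular, so N² = 0.
(I + N)⁸ = I + 8·N = [[1, 0], [16, 1]].

[[1, 0], [16, 1]]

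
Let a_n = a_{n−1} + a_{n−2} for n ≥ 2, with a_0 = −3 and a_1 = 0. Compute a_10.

−102

With companion matrix Q = [[1, 1], [1, 0]], [a_n, a_{n−1}]ᵀ = Q·[a_{n−1}, a_{n−2}]ᵀ, so [a_10, a_9]ᵀ = Q⁹·[a_1, a_0]ᵀ.
Q⁹ = [[55, 34], [34, 21]], giving [a_10, a_9]ᵀ = [[−102], [−63]].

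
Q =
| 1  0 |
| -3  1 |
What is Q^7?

[[1, 0], [-21, 1]]

Q = I + N where N = [[0, 0], [-3, 0]] is strictly lower-triangular, so N^2 = 0.
(I + N)^7 = I + 7·N = [[1, 0], [-21, 1]].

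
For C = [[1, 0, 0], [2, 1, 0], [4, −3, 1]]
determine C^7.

C = I + N where N = [[0, 0, 0], [2, 0, 0], [4, −3, 0]] is strictly lower-triangular, so N^3 = 0.
(I + N)^7 = I + 7·N + 21·N^2 = [[1, 0, 0], [14, 1, 0], [−98, −21, 1]].

[[1, 0, 0], [14, 1, 0], [−98, −21, 1]]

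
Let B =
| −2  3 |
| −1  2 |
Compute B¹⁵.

[[−2, 3], [−1, 2]]

B² = I (check: tr B = 0 and det B = −1), so B¹⁵ = B since 15 is odd.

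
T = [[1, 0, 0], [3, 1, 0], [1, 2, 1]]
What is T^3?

[[1, 0, 0], [9, 1, 0], [21, 6, 1]]

T = I + N where N = [[0, 0, 0], [3, 0, 0], [1, 2, 0]] is strictly lower-triangular, so N^3 = 0.
(I + N)^3 = I + 3·N + 3·N^2 = [[1, 0, 0], [9, 1, 0], [21, 6, 1]].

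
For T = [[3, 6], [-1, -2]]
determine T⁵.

T² = T (a projection; rank 1, trace 1), so T⁵ = T.

[[3, 6], [-1, -2]]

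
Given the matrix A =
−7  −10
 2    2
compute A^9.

[[−96367, −191710], [38342, 76172]]

tr A = −5 and det A = 6, so the characteristic polynomial is λ² − (−5)λ + (6) with roots −2 and −3.
Eigenvectors give P = [[−2, 5], [1, −2]] with P⁻¹ = [[2, 5], [1, 2]], and A = P·diag(−2, −3)·P⁻¹.
Then A^9 = P·diag(−512, −19683)·P⁻¹ = [[1024, −98415], [−512, 39366]] · [[2, 5], [1, 2]] = [[−96367, −191710], [38342, 76172]].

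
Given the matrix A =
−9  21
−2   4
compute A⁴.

tr A = −5 and det A = 6, so the characteristic polynomial is λ² − (−5)λ + (6) with roots −3 and −2.
Eigenvectors give P = [[7, −3], [2, −1]] with P⁻¹ = [[1, −3], [2, −7]], and A = P·diag(−3, −2)·P⁻¹.
Then A⁴ = P·diag(81, 16)·P⁻¹ = [[567, −48], [162, −16]] · [[1, −3], [2, −7]] = [[471, −1365], [130, −374]].

[[471, −1365], [130, −374]]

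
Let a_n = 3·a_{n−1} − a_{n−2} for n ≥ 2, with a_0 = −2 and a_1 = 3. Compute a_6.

With companion matrix M = [[3, −1], [1, 0]], [a_n, a_{n−1}]ᵀ = M·[a_{n−1}, a_{n−2}]ᵀ, so [a_6, a_5]ᵀ = M^5·[a_1, a_0]ᵀ.
M^5 = [[144, −55], [55, −21]], giving [a_6, a_5]ᵀ = [[542], [207]].

542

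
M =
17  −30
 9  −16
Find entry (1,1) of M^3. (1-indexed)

tr M = 1 and det M = −2, so the characteristic polynomial is λ² − (1)λ + (−2) with roots 2 and −1.
Eigenvectors give P = [[2, −5], [1, −3]] with P⁻¹ = [[3, −5], [1, −2]], and M = P·diag(2, −1)·P⁻¹.
Then M^3 = P·diag(8, −1)·P⁻¹ = [[16, 5], [8, 3]] · [[3, −5], [1, −2]] = [[53, −90], [27, −46]].

53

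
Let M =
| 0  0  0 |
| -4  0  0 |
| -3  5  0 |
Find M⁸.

[[0, 0, 0], [0, 0, 0], [0, 0, 0]]

M is strictly triangular, hence nilpotent: M³ = 0, so M⁸ = 0.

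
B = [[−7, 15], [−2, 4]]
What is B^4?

tr B = −3 and det B = 2, so the characteristic polynomial is λ² − (−3)λ + (2) with roots −1 and −2.
Eigenvectors give P = [[−5, 3], [−2, 1]] with P⁻¹ = [[1, −3], [2, −5]], and B = P·diag(−1, −2)·P⁻¹.
Then B^4 = P·diag(1, 16)·P⁻¹ = [[−5, 48], [−2, 16]] · [[1, −3], [2, −5]] = [[91, −225], [30, −74]].

[[91, −225], [30, −74]]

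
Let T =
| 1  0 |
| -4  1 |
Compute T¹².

[[1, 0], [-48, 1]]

T = I + N where N = [[0, 0], [-4, 0]] is strictly lower-triangular, so N² = 0.
(I + N)¹² = I + 12·N = [[1, 0], [-48, 1]].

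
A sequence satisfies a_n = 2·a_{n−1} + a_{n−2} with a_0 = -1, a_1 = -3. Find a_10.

-8119

With companion matrix Q = [[2, 1], [1, 0]], [a_n, a_{n−1}]ᵀ = Q·[a_{n−1}, a_{n−2}]ᵀ, so [a_10, a_9]ᵀ = Q⁹·[a_1, a_0]ᵀ.
Q⁹ = [[2378, 985], [985, 408]], giving [a_10, a_9]ᵀ = [[-8119], [-3363]].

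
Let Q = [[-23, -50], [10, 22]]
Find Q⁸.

[[31781, 63050], [-12610, -24964]]

tr Q = -1 and det Q = -6, so the characteristic polynomial is λ² − (-1)λ + (-6) with roots 2 and -3.
Eigenvectors give P = [[-2, 5], [1, -2]] with P⁻¹ = [[2, 5], [1, 2]], and Q = P·diag(2, -3)·P⁻¹.
Then Q⁸ = P·diag(256, 6561)·P⁻¹ = [[-512, 32805], [256, -13122]] · [[2, 5], [1, 2]] = [[31781, 63050], [-12610, -24964]].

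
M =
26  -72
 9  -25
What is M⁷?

[[1160, -3096], [387, -1033]]

tr M = 1 and det M = -2, so the characteristic polynomial is λ² − (1)λ + (-2) with roots 2 and -1.
Eigenvectors give P = [[-3, 8], [-1, 3]] with P⁻¹ = [[-3, 8], [-1, 3]], and M = P·diag(2, -1)·P⁻¹.
Then M⁷ = P·diag(128, -1)·P⁻¹ = [[-384, -8], [-128, -3]] · [[-3, 8], [-1, 3]] = [[1160, -3096], [387, -1033]].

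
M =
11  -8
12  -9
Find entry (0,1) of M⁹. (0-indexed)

-39368

tr M = 2 and det M = -3, so the characteristic polynomial is λ² − (2)λ + (-3) with roots 3 and -1.
Eigenvectors give P = [[1, -2], [1, -3]] with P⁻¹ = [[3, -2], [1, -1]], and M = P·diag(3, -1)·P⁻¹.
Then M⁹ = P·diag(19683, -1)·P⁻¹ = [[19683, 2], [19683, 3]] · [[3, -2], [1, -1]] = [[59051, -39368], [59052, -39369]].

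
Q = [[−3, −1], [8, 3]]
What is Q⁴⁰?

Q² = I (check: tr Q = 0 and det Q = −1), so Q⁴⁰ = I since 40 is even.

[[1, 0], [0, 1]]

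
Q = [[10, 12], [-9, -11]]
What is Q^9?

tr Q = -1 and det Q = -2, so the characteristic polynomial is λ² − (-1)λ + (-2) with roots 1 and -2.
Eigenvectors give P = [[4, -1], [-3, 1]] with P⁻¹ = [[1, 1], [3, 4]], and Q = P·diag(1, -2)·P⁻¹.
Then Q^9 = P·diag(1, -512)·P⁻¹ = [[4, 512], [-3, -512]] · [[1, 1], [3, 4]] = [[1540, 2052], [-1539, -2051]].

[[1540, 2052], [-1539, -2051]]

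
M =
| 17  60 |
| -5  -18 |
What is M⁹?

tr M = -1 and det M = -6, so the characteristic polynomial is λ² − (-1)λ + (-6) with roots 2 and -3.
Eigenvectors give P = [[4, 3], [-1, -1]] with P⁻¹ = [[1, 3], [-1, -4]], and M = P·diag(2, -3)·P⁻¹.
Then M⁹ = P·diag(512, -19683)·P⁻¹ = [[2048, -59049], [-512, 19683]] · [[1, 3], [-1, -4]] = [[61097, 242340], [-20195, -80268]].

[[61097, 242340], [-20195, -80268]]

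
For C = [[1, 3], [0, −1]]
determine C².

[[1, 0], [0, 1]]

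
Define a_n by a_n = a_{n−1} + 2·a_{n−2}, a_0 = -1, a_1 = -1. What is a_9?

-341

With companion matrix A = [[1, 2], [1, 0]], [a_n, a_{n−1}]ᵀ = A·[a_{n−1}, a_{n−2}]ᵀ, so [a_9, a_8]ᵀ = A⁸·[a_1, a_0]ᵀ.
A⁸ = [[171, 170], [85, 86]], giving [a_9, a_8]ᵀ = [[-341], [-171]].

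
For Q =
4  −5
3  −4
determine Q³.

[[4, −5], [3, −4]]

Q² = I (check: tr Q = 0 and det Q = −1), so Q³ = Q since 3 is odd.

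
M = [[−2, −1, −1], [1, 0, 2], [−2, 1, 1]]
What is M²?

[[5, 1, −1], [−6, 1, 1], [3, 3, 5]]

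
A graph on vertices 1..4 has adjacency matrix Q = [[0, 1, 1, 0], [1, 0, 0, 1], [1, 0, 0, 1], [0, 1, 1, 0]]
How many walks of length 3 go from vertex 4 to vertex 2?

The number of length-3 walks from vertex 4 to vertex 2 is entry (4,2) of Q^3, where Q is the adjacency matrix.
Q^2 = [[2, 0, 0, 2], [0, 2, 2, 0], [0, 2, 2, 0], [2, 0, 0, 2]]
Q^3 = [[0, 4, 4, 0], [4, 0, 0, 4], [4, 0, 0, 4], [0, 4, 4, 0]]

4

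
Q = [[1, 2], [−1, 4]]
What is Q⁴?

tr Q = 5 and det Q = 6, so the characteristic polynomial is λ² − (5)λ + (6) with roots 2 and 3.
Eigenvectors give P = [[−2, −1], [−1, −1]] with P⁻¹ = [[−1, 1], [1, −2]], and Q = P·diag(2, 3)·P⁻¹.
Then Q⁴ = P·diag(16, 81)·P⁻¹ = [[−32, −81], [−16, −81]] · [[−1, 1], [1, −2]] = [[−49, 130], [−65, 146]].

[[−49, 130], [−65, 146]]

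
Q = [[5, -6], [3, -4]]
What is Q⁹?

tr Q = 1 and det Q = -2, so the characteristic polynomial is λ² − (1)λ + (-2) with roots 2 and -1.
Eigenvectors give P = [[2, -1], [1, -1]] with P⁻¹ = [[1, -1], [1, -2]], and Q = P·diag(2, -1)·P⁻¹.
Then Q⁹ = P·diag(512, -1)·P⁻¹ = [[1024, 1], [512, 1]] · [[1, -1], [1, -2]] = [[1025, -1026], [513, -514]].

[[1025, -1026], [513, -514]]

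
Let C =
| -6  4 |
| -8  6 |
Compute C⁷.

tr C = 0 and det C = -4, so the characteristic polynomial is λ² − (0)λ + (-4) with roots -2 and 2.
Eigenvectors give P = [[1, -1], [1, -2]] with P⁻¹ = [[2, -1], [1, -1]], and C = P·diag(-2, 2)·P⁻¹.
Then C⁷ = P·diag(-128, 128)·P⁻¹ = [[-128, -128], [-128, -256]] · [[2, -1], [1, -1]] = [[-384, 256], [-512, 384]].

[[-384, 256], [-512, 384]]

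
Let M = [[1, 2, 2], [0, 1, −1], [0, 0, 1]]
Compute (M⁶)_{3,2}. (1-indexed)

0

M = I + N where N = [[0, 2, 2], [0, 0, −1], [0, 0, 0]] is strictly upper-triangular, so N³ = 0.
(I + N)⁶ = I + 6·N + 15·N² = [[1, 12, −18], [0, 1, −6], [0, 0, 1]].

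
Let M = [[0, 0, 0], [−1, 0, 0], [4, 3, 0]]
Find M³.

[[0, 0, 0], [0, 0, 0], [0, 0, 0]]

M is strictly triangular, hence nilpotent: M³ = 0, so M³ = 0.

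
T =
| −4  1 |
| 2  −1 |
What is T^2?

[[18, −5], [−10, 3]]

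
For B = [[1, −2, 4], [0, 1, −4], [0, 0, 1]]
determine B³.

[[1, −6, 36], [0, 1, −12], [0, 0, 1]]

B = I + N where N = [[0, −2, 4], [0, 0, −4], [0, 0, 0]] is strictly upper-triangular, so N³ = 0.
(I + N)³ = I + 3·N + 3·N² = [[1, −6, 36], [0, 1, −12], [0, 0, 1]].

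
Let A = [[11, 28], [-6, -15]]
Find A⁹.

tr A = -4 and det A = 3, so the characteristic polynomial is λ² − (-4)λ + (3) with roots -1 and -3.
Eigenvectors give P = [[7, -2], [-3, 1]] with P⁻¹ = [[1, 2], [3, 7]], and A = P·diag(-1, -3)·P⁻¹.
Then A⁹ = P·diag(-1, -19683)·P⁻¹ = [[-7, 39366], [3, -19683]] · [[1, 2], [3, 7]] = [[118091, 275548], [-59046, -137775]].

[[118091, 275548], [-59046, -137775]]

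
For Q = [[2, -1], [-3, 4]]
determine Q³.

Q² = [[7, -6], [-18, 19]]
Q³ = [[32, -31], [-93, 94]]

[[32, -31], [-93, 94]]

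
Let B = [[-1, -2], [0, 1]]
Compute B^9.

B² = I (check: tr B = 0 and det B = -1), so B^9 = B since 9 is odd.

[[-1, -2], [0, 1]]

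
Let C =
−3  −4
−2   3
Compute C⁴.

[[289, 0], [0, 289]]

C² = [[17, 0], [0, 17]]
C³ = [[−51, −68], [−34, 51]]
C⁴ = [[289, 0], [0, 289]]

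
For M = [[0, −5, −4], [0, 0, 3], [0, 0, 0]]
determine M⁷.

M is strictly triangular, hence nilpotent: M³ = 0, so M⁷ = 0.

[[0, 0, 0], [0, 0, 0], [0, 0, 0]]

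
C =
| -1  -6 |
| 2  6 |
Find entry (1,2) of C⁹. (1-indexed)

tr C = 5 and det C = 6, so the characteristic polynomial is λ² − (5)λ + (6) with roots 2 and 3.
Eigenvectors give P = [[-2, -3], [1, 2]] with P⁻¹ = [[-2, -3], [1, 2]], and C = P·diag(2, 3)·P⁻¹.
Then C⁹ = P·diag(512, 19683)·P⁻¹ = [[-1024, -59049], [512, 39366]] · [[-2, -3], [1, 2]] = [[-57001, -115026], [38342, 77196]].

-115026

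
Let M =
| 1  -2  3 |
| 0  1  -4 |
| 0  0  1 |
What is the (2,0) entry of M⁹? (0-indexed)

M = I + N where N = [[0, -2, 3], [0, 0, -4], [0, 0, 0]] is strictly upper-triangular, so N³ = 0.
(I + N)⁹ = I + 9·N + 36·N² = [[1, -18, 315], [0, 1, -36], [0, 0, 1]].

0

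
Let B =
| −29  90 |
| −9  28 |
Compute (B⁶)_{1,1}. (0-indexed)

tr B = −1 and det B = −2, so the characteristic polynomial is λ² − (−1)λ + (−2) with roots −2 and 1.
Eigenvectors give P = [[−10, −3], [−3, −1]] with P⁻¹ = [[−1, 3], [3, −10]], and B = P·diag(−2, 1)·P⁻¹.
Then B⁶ = P·diag(64, 1)·P⁻¹ = [[−640, −3], [−192, −1]] · [[−1, 3], [3, −10]] = [[631, −1890], [189, −566]].

−566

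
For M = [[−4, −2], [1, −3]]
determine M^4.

M^2 = [[14, 14], [−7, 7]]
M^3 = [[−42, −70], [35, −7]]
M^4 = [[98, 294], [−147, −49]]

[[98, 294], [−147, −49]]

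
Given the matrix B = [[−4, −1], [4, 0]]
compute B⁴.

B² = [[12, 4], [−16, −4]]
B³ = [[−32, −12], [48, 16]]
B⁴ = [[80, 32], [−128, −48]]

[[80, 32], [−128, −48]]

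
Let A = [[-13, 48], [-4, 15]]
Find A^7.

tr A = 2 and det A = -3, so the characteristic polynomial is λ² − (2)λ + (-3) with roots -1 and 3.
Eigenvectors give P = [[4, 3], [1, 1]] with P⁻¹ = [[1, -3], [-1, 4]], and A = P·diag(-1, 3)·P⁻¹.
Then A^7 = P·diag(-1, 2187)·P⁻¹ = [[-4, 6561], [-1, 2187]] · [[1, -3], [-1, 4]] = [[-6565, 26256], [-2188, 8751]].

[[-6565, 26256], [-2188, 8751]]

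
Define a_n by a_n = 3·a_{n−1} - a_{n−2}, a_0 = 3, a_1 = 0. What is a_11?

With companion matrix T = [[3, -1], [1, 0]], [a_n, a_{n−1}]ᵀ = T·[a_{n−1}, a_{n−2}]ᵀ, so [a_11, a_10]ᵀ = T¹⁰·[a_1, a_0]ᵀ.
T¹⁰ = [[17711, -6765], [6765, -2584]], giving [a_11, a_10]ᵀ = [[-20295], [-7752]].

-20295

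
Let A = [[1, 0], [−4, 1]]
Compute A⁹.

[[1, 0], [−36, 1]]

A = I + N where N = [[0, 0], [−4, 0]] is strictly lower-triangular, so N² = 0.
(I + N)⁹ = I + 9·N = [[1, 0], [−36, 1]].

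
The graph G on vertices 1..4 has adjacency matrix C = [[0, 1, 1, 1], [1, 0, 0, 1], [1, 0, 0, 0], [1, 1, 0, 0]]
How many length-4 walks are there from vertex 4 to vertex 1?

The number of length-4 walks from vertex 4 to vertex 1 is entry (4,1) of C⁴, where C is the adjacency matrix.
C² = [[3, 1, 0, 1], [1, 2, 1, 1], [0, 1, 1, 1], [1, 1, 1, 2]]
C³ = [[2, 4, 3, 4], [4, 2, 1, 3], [3, 1, 0, 1], [4, 3, 1, 2]]
C⁴ = [[11, 6, 2, 6], [6, 7, 4, 6], [2, 4, 3, 4], [6, 6, 4, 7]]

6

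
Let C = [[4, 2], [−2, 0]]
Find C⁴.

[[80, 64], [−64, −48]]

C² = [[12, 8], [−8, −4]]
C³ = [[32, 24], [−24, −16]]
C⁴ = [[80, 64], [−64, −48]]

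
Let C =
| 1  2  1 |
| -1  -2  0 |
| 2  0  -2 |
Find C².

[[1, -2, -1], [1, 2, -1], [-2, 4, 6]]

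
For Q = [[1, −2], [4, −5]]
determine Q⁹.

tr Q = −4 and det Q = 3, so the characteristic polynomial is λ² − (−4)λ + (3) with roots −1 and −3.
Eigenvectors give P = [[−1, −1], [−1, −2]] with P⁻¹ = [[−2, 1], [1, −1]], and Q = P·diag(−1, −3)·P⁻¹.
Then Q⁹ = P·diag(−1, −19683)·P⁻¹ = [[1, 19683], [1, 39366]] · [[−2, 1], [1, −1]] = [[19681, −19682], [39364, −39365]].

[[19681, −19682], [39364, −39365]]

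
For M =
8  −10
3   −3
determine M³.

tr M = 5 and det M = 6, so the characteristic polynomial is λ² − (5)λ + (6) with roots 3 and 2.
Eigenvectors give P = [[2, −5], [1, −3]] with P⁻¹ = [[3, −5], [1, −2]], and M = P·diag(3, 2)·P⁻¹.
Then M³ = P·diag(27, 8)·P⁻¹ = [[54, −40], [27, −24]] · [[3, −5], [1, −2]] = [[122, −190], [57, −87]].

[[122, −190], [57, −87]]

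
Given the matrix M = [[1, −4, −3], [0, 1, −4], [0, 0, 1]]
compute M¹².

M = I + N where N = [[0, −4, −3], [0, 0, −4], [0, 0, 0]] is strictly upper-triangular, so N³ = 0.
(I + N)¹² = I + 12·N + 66·N² = [[1, −48, 1020], [0, 1, −48], [0, 0, 1]].

[[1, −48, 1020], [0, 1, −48], [0, 0, 1]]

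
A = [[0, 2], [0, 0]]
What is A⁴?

[[0, 0], [0, 0]]

A is strictly triangular, hence nilpotent: A² = 0, so A⁴ = 0.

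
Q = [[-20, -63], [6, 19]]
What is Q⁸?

[[1786, 5355], [-510, -1529]]

tr Q = -1 and det Q = -2, so the characteristic polynomial is λ² − (-1)λ + (-2) with roots 1 and -2.
Eigenvectors give P = [[3, 7], [-1, -2]] with P⁻¹ = [[-2, -7], [1, 3]], and Q = P·diag(1, -2)·P⁻¹.
Then Q⁸ = P·diag(1, 256)·P⁻¹ = [[3, 1792], [-1, -512]] · [[-2, -7], [1, 3]] = [[1786, 5355], [-510, -1529]].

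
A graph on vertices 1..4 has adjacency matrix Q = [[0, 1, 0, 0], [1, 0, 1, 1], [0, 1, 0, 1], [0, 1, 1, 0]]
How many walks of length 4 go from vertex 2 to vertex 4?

The number of length-4 walks from vertex 2 to vertex 4 is entry (2,4) of Q⁴, where Q is the adjacency matrix.
Q² = [[1, 0, 1, 1], [0, 3, 1, 1], [1, 1, 2, 1], [1, 1, 1, 2]]
Q³ = [[0, 3, 1, 1], [3, 2, 4, 4], [1, 4, 2, 3], [1, 4, 3, 2]]
Q⁴ = [[3, 2, 4, 4], [2, 11, 6, 6], [4, 6, 7, 6], [4, 6, 6, 7]]

6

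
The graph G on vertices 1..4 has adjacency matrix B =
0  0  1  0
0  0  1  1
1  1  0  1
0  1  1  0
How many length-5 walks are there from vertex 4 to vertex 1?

6

The number of length-5 walks from vertex 4 to vertex 1 is entry (4,1) of B^5, where B is the adjacency matrix.
B^2 = [[1, 1, 0, 1], [1, 2, 1, 1], [0, 1, 3, 1], [1, 1, 1, 2]]
B^3 = [[0, 1, 3, 1], [1, 2, 4, 3], [3, 4, 2, 4], [1, 3, 4, 2]]
B^4 = [[3, 4, 2, 4], [4, 7, 6, 6], [2, 6, 11, 6], [4, 6, 6, 7]]
B^5 = [[2, 6, 11, 6], [6, 12, 17, 13], [11, 17, 14, 17], [6, 13, 17, 12]]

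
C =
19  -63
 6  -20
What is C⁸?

tr C = -1 and det C = -2, so the characteristic polynomial is λ² − (-1)λ + (-2) with roots -2 and 1.
Eigenvectors give P = [[3, 7], [1, 2]] with P⁻¹ = [[-2, 7], [1, -3]], and C = P·diag(-2, 1)·P⁻¹.
Then C⁸ = P·diag(256, 1)·P⁻¹ = [[768, 7], [256, 2]] · [[-2, 7], [1, -3]] = [[-1529, 5355], [-510, 1786]].

[[-1529, 5355], [-510, 1786]]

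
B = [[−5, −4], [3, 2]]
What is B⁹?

[[−2045, −2044], [1533, 1532]]

tr B = −3 and det B = 2, so the characteristic polynomial is λ² − (−3)λ + (2) with roots −2 and −1.
Eigenvectors give P = [[4, 1], [−3, −1]] with P⁻¹ = [[1, 1], [−3, −4]], and B = P·diag(−2, −1)·P⁻¹.
Then B⁹ = P·diag(−512, −1)·P⁻¹ = [[−2048, −1], [1536, 1]] · [[1, 1], [−3, −4]] = [[−2045, −2044], [1533, 1532]].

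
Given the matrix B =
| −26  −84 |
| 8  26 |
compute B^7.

tr B = 0 and det B = −4, so the characteristic polynomial is λ² − (0)λ + (−4) with roots −2 and 2.
Eigenvectors give P = [[7, −3], [−2, 1]] with P⁻¹ = [[1, 3], [2, 7]], and B = P·diag(−2, 2)·P⁻¹.
Then B^7 = P·diag(−128, 128)·P⁻¹ = [[−896, −384], [256, 128]] · [[1, 3], [2, 7]] = [[−1664, −5376], [512, 1664]].

[[−1664, −5376], [512, 1664]]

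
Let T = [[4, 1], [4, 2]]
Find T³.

T² = [[20, 6], [24, 8]]
T³ = [[104, 32], [128, 40]]

[[104, 32], [128, 40]]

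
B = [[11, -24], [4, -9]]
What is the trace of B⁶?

730

tr B = 2 and det B = -3, so the characteristic polynomial is λ² − (2)λ + (-3) with roots 3 and -1.
Eigenvectors give P = [[-3, -2], [-1, -1]] with P⁻¹ = [[-1, 2], [1, -3]], and B = P·diag(3, -1)·P⁻¹.
Then B⁶ = P·diag(729, 1)·P⁻¹ = [[-2187, -2], [-729, -1]] · [[-1, 2], [1, -3]] = [[2185, -4368], [728, -1455]].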